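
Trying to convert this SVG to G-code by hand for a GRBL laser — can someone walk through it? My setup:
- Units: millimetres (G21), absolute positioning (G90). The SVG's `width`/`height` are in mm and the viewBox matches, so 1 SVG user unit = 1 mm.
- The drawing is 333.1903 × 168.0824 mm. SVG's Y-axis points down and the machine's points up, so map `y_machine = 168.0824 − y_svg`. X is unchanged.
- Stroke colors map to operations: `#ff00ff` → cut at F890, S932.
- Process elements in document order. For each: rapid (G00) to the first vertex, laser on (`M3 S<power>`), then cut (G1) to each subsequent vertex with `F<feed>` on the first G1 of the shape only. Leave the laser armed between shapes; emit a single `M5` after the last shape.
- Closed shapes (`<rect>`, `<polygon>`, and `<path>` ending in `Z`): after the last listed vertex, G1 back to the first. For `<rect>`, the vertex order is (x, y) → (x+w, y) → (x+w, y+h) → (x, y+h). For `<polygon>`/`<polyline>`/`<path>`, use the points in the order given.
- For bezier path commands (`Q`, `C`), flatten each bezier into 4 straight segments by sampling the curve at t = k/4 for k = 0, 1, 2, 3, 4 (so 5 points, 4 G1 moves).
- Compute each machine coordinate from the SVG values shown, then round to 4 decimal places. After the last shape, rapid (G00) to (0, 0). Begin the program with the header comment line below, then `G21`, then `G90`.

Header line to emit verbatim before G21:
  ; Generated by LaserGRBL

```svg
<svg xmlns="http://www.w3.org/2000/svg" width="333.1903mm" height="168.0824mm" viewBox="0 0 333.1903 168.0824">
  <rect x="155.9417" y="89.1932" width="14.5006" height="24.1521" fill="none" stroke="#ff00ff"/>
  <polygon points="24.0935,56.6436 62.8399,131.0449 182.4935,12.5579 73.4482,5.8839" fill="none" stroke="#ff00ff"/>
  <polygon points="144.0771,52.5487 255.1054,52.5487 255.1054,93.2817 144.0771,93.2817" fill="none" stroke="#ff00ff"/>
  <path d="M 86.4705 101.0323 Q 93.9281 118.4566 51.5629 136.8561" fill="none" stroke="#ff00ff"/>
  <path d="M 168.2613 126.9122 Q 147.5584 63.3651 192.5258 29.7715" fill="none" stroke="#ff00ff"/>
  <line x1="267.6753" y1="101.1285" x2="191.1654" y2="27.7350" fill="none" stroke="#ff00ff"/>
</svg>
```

; Generated by LaserGRBL
G21
G90
G00 X155.9417 Y78.8892
M3 S932
G1 X170.4423 Y78.8892 F890
G1 X170.4423 Y54.7371
G1 X155.9417 Y54.7371
G1 X155.9417 Y78.8892
G00 X24.0935 Y111.4388
M3 S932
G1 X62.8399 Y37.0375 F890
G1 X182.4935 Y155.5245
G1 X73.4482 Y162.1985
G1 X24.0935 Y111.4388
G00 X144.0771 Y115.5337
M3 S932
G1 X255.1054 Y115.5337 F890
G1 X255.1054 Y74.8007
G1 X144.0771 Y74.8007
G1 X144.0771 Y115.5337
G00 X86.4705 Y67.0501
M3 S932
G1 X87.0854 Y58.2770 F890
G1 X81.4724 Y49.3820
G1 X69.6316 Y40.3651
G1 X51.5629 Y31.2263
G00 X168.2613 Y41.1702
M3 S932
G1 X162.0142 Y71.0717 F890
G1 X163.9760 Y97.2289
G1 X174.1465 Y119.6420
G1 X192.5258 Y138.3109
G00 X267.6753 Y66.9539
M3 S932
G1 X191.1654 Y140.3474 F890
M5
G00 X0.0000 Y0.0000

viewBox `0 0 333.1903 168.0824` with mm width/height → 1 unit = 1 mm. Flip: y_m = 168.0824 − y_svg.

**Shape 1** — `<rect>` rectangle, stroke `#ff00ff` → cut (S932, F890). Machine vertices: (155.9417,78.8892) → (170.4423,78.8892) → (170.4423,54.7371) → (155.9417,54.7371) → (155.9417,78.8892). Closed: final G1 returns to the first vertex.

**Shape 2** — `<polygon>` closed polygon, stroke `#ff00ff` → cut (S932, F890). Machine vertices: (24.0935,111.4388) → (62.8399,37.0375) → (182.4935,155.5245) → (73.4482,162.1985) → (24.0935,111.4388). Closed: final G1 returns to the first vertex.

**Shape 3** — `<polygon>` rectangle, stroke `#ff00ff` → cut (S932, F890). Machine vertices: (144.0771,115.5337) → (255.1054,115.5337) → (255.1054,74.8007) → (144.0771,74.8007) → (144.0771,115.5337). Closed: final G1 returns to the first vertex.

**Shape 4** — `<path>` quadratic bezier, stroke `#ff00ff` → cut (S932, F890). Control points (SVG): P0=(86.4705,101.0323), P1=(93.9281,118.4566), P2=(51.5629,136.8561); sampled at t=k/4. Machine vertices: (86.4705,67.0501) → (87.0854,58.2770) → (81.4724,49.3820) → (69.6316,40.3651) → (51.5629,31.2263). Open path.

**Shape 5** — `<path>` quadratic bezier, stroke `#ff00ff` → cut (S932, F890). Control points (SVG): P0=(168.2613,126.9122), P1=(147.5584,63.3651), P2=(192.5258,29.7715); sampled at t=k/4. Machine vertices: (168.2613,41.1702) → (162.0142,71.0717) → (163.9760,97.2289) → (174.1465,119.6420) → (192.5258,138.3109). Open path.

**Shape 6** — `<line>` line segment, stroke `#ff00ff` → cut (S932, F890). Machine vertices: (267.6753,66.9539) → (191.1654,140.3474). Open path.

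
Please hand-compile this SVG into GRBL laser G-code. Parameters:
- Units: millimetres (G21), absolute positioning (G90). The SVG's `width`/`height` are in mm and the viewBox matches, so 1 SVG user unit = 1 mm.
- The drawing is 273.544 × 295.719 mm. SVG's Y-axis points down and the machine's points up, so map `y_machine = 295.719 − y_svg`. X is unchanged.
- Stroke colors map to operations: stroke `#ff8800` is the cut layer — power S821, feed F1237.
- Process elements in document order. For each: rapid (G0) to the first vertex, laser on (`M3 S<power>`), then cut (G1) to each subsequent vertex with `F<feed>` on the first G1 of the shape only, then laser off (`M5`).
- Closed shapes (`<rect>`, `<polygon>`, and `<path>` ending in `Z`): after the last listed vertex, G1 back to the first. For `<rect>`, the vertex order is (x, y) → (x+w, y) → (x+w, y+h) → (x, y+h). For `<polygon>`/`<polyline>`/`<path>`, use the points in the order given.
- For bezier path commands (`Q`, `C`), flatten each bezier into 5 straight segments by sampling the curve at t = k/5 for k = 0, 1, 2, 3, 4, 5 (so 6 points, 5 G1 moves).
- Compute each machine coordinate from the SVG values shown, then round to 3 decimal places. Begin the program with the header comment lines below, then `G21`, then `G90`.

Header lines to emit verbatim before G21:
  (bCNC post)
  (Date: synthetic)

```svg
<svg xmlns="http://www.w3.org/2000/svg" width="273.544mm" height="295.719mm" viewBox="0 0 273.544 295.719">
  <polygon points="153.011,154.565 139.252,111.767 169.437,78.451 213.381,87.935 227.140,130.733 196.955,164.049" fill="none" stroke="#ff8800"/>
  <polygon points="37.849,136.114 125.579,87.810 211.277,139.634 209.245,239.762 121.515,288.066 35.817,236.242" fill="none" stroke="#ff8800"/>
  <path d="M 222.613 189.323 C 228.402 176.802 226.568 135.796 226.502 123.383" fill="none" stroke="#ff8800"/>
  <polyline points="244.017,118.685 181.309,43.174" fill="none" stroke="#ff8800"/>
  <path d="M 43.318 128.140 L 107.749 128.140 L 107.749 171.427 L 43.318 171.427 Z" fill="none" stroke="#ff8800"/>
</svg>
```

(bCNC post)
(Date: synthetic)
G21
G90
G0 X153.011 Y141.154
M3 S821
G1 X139.252 Y183.952 F1237
G1 X169.437 Y217.268
G1 X213.381 Y207.784
G1 X227.140 Y164.986
G1 X196.955 Y131.670
G1 X153.011 Y141.154
M5
G0 X37.849 Y159.605
M3 S821
G1 X125.579 Y207.909 F1237
G1 X211.277 Y156.085
G1 X209.245 Y55.957
G1 X121.515 Y7.653
G1 X35.817 Y59.477
G1 X37.849 Y159.605
M5
G0 X222.613 Y106.396
M3 S821
G1 X225.247 Y116.870 F1237
G1 X226.502 Y131.441
G1 X226.829 Y147.369
G1 X226.679 Y161.914
G1 X226.502 Y172.336
M5
G0 X244.017 Y177.034
M3 S821
G1 X181.309 Y252.545 F1237
M5
G0 X43.318 Y167.579
M3 S821
G1 X107.749 Y167.579 F1237
G1 X107.749 Y124.292
G1 X43.318 Y124.292
G1 X43.318 Y167.579
M5

Since the viewBox matches the mm dimensions, user units are millimetres directly. The only transform is the Y-flip y_m = 295.719 − y_svg.

Shape 1 is a regular polygon drawn with `<polygon>`. Its stroke #ff8800 means cut at S821, F1237. After flipping Y the toolpath is (153.011,141.154) → (139.252,183.952) → (169.437,217.268) → (213.381,207.784) → (227.140,164.986) → (196.955,131.670) → (153.011,141.154), returning to the start.

Shape 2 is a regular polygon drawn with `<polygon>`. Its stroke #ff8800 means cut at S821, F1237. After flipping Y the toolpath is (37.849,159.605) → (125.579,207.909) → (211.277,156.085) → (209.245,55.957) → (121.515,7.653) → (35.817,59.477) → (37.849,159.605), returning to the start.

Shape 3 is a cubic bezier drawn with `<path>`. Its stroke #ff8800 means cut at S821, F1237. After flipping Y the toolpath is (222.613,106.396) → (225.247,116.870) → (226.502,131.441) → (226.829,147.369) → (226.679,161.914) → (226.502,172.336).

Shape 4 is a line segment drawn with `<polyline>`. Its stroke #ff8800 means cut at S821, F1237. After flipping Y the toolpath is (244.017,177.034) → (181.309,252.545).

Shape 5 is a rectangle drawn with `<path>`. Its stroke #ff8800 means cut at S821, F1237. After flipping Y the toolpath is (43.318,167.579) → (107.749,167.579) → (107.749,124.292) → (43.318,124.292) → (43.318,167.579), returning to the start.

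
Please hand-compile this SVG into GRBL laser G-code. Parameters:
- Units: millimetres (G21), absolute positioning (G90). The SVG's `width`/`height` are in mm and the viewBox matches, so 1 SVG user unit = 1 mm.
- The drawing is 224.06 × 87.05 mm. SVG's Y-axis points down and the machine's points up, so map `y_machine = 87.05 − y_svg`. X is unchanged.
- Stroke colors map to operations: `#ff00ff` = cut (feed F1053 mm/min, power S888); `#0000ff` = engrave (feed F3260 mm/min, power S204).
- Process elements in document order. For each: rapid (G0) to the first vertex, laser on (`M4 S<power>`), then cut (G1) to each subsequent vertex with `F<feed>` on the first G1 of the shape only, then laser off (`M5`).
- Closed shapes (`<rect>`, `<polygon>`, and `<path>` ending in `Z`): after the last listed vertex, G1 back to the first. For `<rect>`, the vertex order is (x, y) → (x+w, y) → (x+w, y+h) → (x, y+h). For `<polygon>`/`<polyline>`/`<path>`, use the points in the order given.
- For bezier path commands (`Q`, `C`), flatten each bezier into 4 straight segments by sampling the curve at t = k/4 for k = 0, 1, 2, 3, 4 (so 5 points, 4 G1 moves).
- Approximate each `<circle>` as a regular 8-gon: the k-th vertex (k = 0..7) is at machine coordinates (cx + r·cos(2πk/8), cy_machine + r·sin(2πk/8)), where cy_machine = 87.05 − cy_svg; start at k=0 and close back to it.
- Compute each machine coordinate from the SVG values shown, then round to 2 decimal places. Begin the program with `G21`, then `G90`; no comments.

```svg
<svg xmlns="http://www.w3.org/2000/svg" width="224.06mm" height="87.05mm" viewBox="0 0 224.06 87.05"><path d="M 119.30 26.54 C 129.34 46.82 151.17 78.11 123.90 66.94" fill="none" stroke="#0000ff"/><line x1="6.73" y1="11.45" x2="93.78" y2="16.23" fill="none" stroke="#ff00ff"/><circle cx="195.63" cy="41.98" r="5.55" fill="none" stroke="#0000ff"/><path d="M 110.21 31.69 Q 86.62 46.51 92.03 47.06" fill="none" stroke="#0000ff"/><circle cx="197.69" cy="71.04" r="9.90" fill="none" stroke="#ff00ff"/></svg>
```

viewBox `0 0 224.06 87.05` with mm width/height → 1 unit = 1 mm. Flip: y_m = 87.05 − y_svg.

**Shape 1** — `<path>` cubic bezier, stroke `#0000ff` → engrave (S204, F3260). Control points (SVG): P0=(119.30,26.54), P1=(129.34,46.82), P2=(151.17,78.11), P3=(123.90,66.94); sampled at t=k/4. Machine vertices: (119.30,60.51) → (128.09,44.07) → (135.59,28.52) → (136.10,18.86) → (123.90,20.11). Open path.

**Shape 2** — `<line>` line segment, stroke `#ff00ff` → cut (S888, F1053). Machine vertices: (6.73,75.60) → (93.78,70.82). Open path.

**Shape 3** — `<circle>` circle, stroke `#0000ff` → engrave (S204, F3260). Machine vertices: (201.18,45.07) → (199.55,48.99) → (195.63,50.62) → (191.71,48.99) → (190.08,45.07) → (191.71,41.15) → (195.63,39.52) → (199.55,41.15) → (201.18,45.07). Closed: final G1 returns to the first vertex.

**Shape 4** — `<path>` quadratic bezier, stroke `#0000ff` → engrave (S204, F3260). Control points (SVG): P0=(110.21,31.69), P1=(86.62,46.51), P2=(92.03,47.06); sampled at t=k/4. Machine vertices: (110.21,55.36) → (100.23,48.84) → (93.87,44.11) → (91.14,41.16) → (92.03,39.99). Open path.

**Shape 5** — `<circle>` circle, stroke `#ff00ff` → cut (S888, F1053). Machine vertices: (207.59,16.01) → (204.69,23.01) → (197.69,25.91) → (190.69,23.01) → (187.79,16.01) → (190.69,9.01) → (197.69,6.11) → (204.69,9.01) → (207.59,16.01). Closed: final G1 returns to the first vertex.

G21
G90
G0 X119.30 Y60.51
M4 S204
G1 X128.09 Y44.07 F3260
G1 X135.59 Y28.52
G1 X136.10 Y18.86
G1 X123.90 Y20.11
M5
G0 X6.73 Y75.60
M4 S888
G1 X93.78 Y70.82 F1053
M5
G0 X201.18 Y45.07
M4 S204
G1 X199.55 Y48.99 F3260
G1 X195.63 Y50.62
G1 X191.71 Y48.99
G1 X190.08 Y45.07
G1 X191.71 Y41.15
G1 X195.63 Y39.52
G1 X199.55 Y41.15
G1 X201.18 Y45.07
M5
G0 X110.21 Y55.36
M4 S204
G1 X100.23 Y48.84 F3260
G1 X93.87 Y44.11
G1 X91.14 Y41.16
G1 X92.03 Y39.99
M5
G0 X207.59 Y16.01
M4 S888
G1 X204.69 Y23.01 F1053
G1 X197.69 Y25.91
G1 X190.69 Y23.01
G1 X187.79 Y16.01
G1 X190.69 Y9.01
G1 X197.69 Y6.11
G1 X204.69 Y9.01
G1 X207.59 Y16.01
M5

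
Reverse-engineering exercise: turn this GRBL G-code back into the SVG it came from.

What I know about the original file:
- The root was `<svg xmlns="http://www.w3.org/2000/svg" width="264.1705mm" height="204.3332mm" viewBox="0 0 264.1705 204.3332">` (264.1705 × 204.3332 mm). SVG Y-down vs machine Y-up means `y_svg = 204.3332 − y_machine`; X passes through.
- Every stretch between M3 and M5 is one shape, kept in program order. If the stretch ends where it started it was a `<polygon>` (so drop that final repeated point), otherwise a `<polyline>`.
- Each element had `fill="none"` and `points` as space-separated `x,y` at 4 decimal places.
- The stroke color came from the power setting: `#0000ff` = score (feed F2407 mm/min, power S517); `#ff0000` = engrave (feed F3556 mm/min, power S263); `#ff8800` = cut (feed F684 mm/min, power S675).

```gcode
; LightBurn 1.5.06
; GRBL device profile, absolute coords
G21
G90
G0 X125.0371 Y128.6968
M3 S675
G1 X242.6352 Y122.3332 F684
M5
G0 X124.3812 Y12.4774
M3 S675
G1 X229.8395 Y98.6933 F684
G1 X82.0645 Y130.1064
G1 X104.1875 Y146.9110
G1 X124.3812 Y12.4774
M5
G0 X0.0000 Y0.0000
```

Each laser-on run becomes one SVG element. Flip Y back into SVG space with y_svg = 204.3332 − y_machine. Every run uses S675, so all elements get stroke `#ff8800` (cut).

Run 1: The run is open, so emit a `<polyline>` with points (Y-flipped): 125.0371,75.6364 242.6352,82.0000.

Run 2: The run returns to its start, so emit a `<polygon>` with points (Y-flipped): 124.3812,191.8558 229.8395,105.6399 82.0645,74.2268 104.1875,57.4222.

<svg xmlns="http://www.w3.org/2000/svg" width="264.1705mm" height="204.3332mm" viewBox="0 0 264.1705 204.3332">
  <polyline points="125.0371,75.6364 242.6352,82.0000" fill="none" stroke="#ff8800"/>
  <polygon points="124.3812,191.8558 229.8395,105.6399 82.0645,74.2268 104.1875,57.4222" fill="none" stroke="#ff8800"/>
</svg>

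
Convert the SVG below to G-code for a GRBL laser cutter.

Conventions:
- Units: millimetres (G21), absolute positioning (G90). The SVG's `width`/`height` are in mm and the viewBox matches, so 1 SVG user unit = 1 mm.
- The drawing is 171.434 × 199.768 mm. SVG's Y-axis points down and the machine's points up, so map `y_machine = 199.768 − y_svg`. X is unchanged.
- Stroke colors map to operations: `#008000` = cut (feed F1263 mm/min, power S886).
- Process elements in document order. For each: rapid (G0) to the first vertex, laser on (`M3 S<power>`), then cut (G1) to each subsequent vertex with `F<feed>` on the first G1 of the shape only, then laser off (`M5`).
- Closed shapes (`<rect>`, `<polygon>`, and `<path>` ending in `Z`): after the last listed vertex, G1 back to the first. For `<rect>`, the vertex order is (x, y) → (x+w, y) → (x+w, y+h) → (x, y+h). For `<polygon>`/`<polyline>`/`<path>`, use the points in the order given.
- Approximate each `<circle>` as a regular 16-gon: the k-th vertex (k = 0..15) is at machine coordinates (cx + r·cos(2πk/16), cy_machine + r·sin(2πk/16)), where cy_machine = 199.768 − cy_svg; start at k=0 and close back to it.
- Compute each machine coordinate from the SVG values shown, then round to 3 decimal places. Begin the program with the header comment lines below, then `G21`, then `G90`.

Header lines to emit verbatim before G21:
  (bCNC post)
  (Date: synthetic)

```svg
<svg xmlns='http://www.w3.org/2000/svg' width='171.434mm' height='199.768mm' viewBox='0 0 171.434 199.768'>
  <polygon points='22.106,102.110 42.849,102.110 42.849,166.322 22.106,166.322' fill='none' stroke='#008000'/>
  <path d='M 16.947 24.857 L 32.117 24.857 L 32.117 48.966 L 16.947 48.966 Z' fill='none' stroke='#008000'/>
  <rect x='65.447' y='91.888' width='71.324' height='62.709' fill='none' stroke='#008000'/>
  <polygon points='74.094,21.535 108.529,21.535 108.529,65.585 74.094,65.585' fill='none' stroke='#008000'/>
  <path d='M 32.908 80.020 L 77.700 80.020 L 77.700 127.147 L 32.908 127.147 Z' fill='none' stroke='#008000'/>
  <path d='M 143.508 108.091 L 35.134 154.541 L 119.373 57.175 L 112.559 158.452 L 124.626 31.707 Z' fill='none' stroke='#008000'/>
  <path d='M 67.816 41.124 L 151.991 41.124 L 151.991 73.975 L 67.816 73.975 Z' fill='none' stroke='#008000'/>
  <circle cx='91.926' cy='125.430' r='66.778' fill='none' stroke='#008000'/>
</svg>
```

(bCNC post)
(Date: synthetic)
G21
G90
G0 X22.106 Y97.658
M3 S886
G1 X42.849 Y97.658 F1263
G1 X42.849 Y33.446
G1 X22.106 Y33.446
G1 X22.106 Y97.658
M5
G0 X16.947 Y174.911
M3 S886
G1 X32.117 Y174.911 F1263
G1 X32.117 Y150.802
G1 X16.947 Y150.802
G1 X16.947 Y174.911
M5
G0 X65.447 Y107.880
M3 S886
G1 X136.771 Y107.880 F1263
G1 X136.771 Y45.171
G1 X65.447 Y45.171
G1 X65.447 Y107.880
M5
G0 X74.094 Y178.233
M3 S886
G1 X108.529 Y178.233 F1263
G1 X108.529 Y134.183
G1 X74.094 Y134.183
G1 X74.094 Y178.233
M5
G0 X32.908 Y119.748
M3 S886
G1 X77.700 Y119.748 F1263
G1 X77.700 Y72.621
G1 X32.908 Y72.621
G1 X32.908 Y119.748
M5
G0 X143.508 Y91.677
M3 S886
G1 X35.134 Y45.227 F1263
G1 X119.373 Y142.593
G1 X112.559 Y41.316
G1 X124.626 Y168.061
G1 X143.508 Y91.677
M5
G0 X67.816 Y158.644
M3 S886
G1 X151.991 Y158.644 F1263
G1 X151.991 Y125.793
G1 X67.816 Y125.793
G1 X67.816 Y158.644
M5
G0 X158.704 Y74.338
M3 S886
G1 X153.621 Y99.893 F1263
G1 X139.145 Y121.557
G1 X117.481 Y136.033
G1 X91.926 Y141.116
G1 X66.371 Y136.033
G1 X44.707 Y121.557
G1 X30.231 Y99.893
G1 X25.148 Y74.338
G1 X30.231 Y48.783
G1 X44.707 Y27.119
G1 X66.371 Y12.643
G1 X91.926 Y7.560
G1 X117.481 Y12.643
G1 X139.145 Y27.119
G1 X153.621 Y48.783
G1 X158.704 Y74.338
M5

Since the viewBox matches the mm dimensions, user units are millimetres directly. The only transform is the Y-flip y_m = 199.768 − y_svg.

Shape 1 is a rectangle drawn with `<polygon>`. Its stroke #008000 means cut at S886, F1263. After flipping Y the toolpath is (22.106,97.658) → (42.849,97.658) → (42.849,33.446) → (22.106,33.446) → (22.106,97.658), returning to the start.

Shape 2 is a rectangle drawn with `<path>`. Its stroke #008000 means cut at S886, F1263. After flipping Y the toolpath is (16.947,174.911) → (32.117,174.911) → (32.117,150.802) → (16.947,150.802) → (16.947,174.911), returning to the start.

Shape 3 is a rectangle drawn with `<rect>`. Its stroke #008000 means cut at S886, F1263. After flipping Y the toolpath is (65.447,107.880) → (136.771,107.880) → (136.771,45.171) → (65.447,45.171) → (65.447,107.880), returning to the start.

Shape 4 is a rectangle drawn with `<polygon>`. Its stroke #008000 means cut at S886, F1263. After flipping Y the toolpath is (74.094,178.233) → (108.529,178.233) → (108.529,134.183) → (74.094,134.183) → (74.094,178.233), returning to the start.

Shape 5 is a rectangle drawn with `<path>`. Its stroke #008000 means cut at S886, F1263. After flipping Y the toolpath is (32.908,119.748) → (77.700,119.748) → (77.700,72.621) → (32.908,72.621) → (32.908,119.748), returning to the start.

Shape 6 is a closed polygon drawn with `<path>`. Its stroke #008000 means cut at S886, F1263. After flipping Y the toolpath is (143.508,91.677) → (35.134,45.227) → (119.373,142.593) → (112.559,41.316) → (124.626,168.061) → (143.508,91.677), returning to the start.

Shape 7 is a rectangle drawn with `<path>`. Its stroke #008000 means cut at S886, F1263. After flipping Y the toolpath is (67.816,158.644) → (151.991,158.644) → (151.991,125.793) → (67.816,125.793) → (67.816,158.644), returning to the start.

Shape 8 is a circle drawn with `<circle>`. Its stroke #008000 means cut at S886, F1263. After flipping Y the toolpath is (158.704,74.338) → (153.621,99.893) → (139.145,121.557) → (117.481,136.033) → (91.926,141.116) → (66.371,136.033) → (44.707,121.557) → (30.231,99.893) → (25.148,74.338) → (30.231,48.783) → (44.707,27.119) → (66.371,12.643) → (91.926,7.560) → (117.481,12.643) → (139.145,27.119) → (153.621,48.783) → (158.704,74.338), returning to the start.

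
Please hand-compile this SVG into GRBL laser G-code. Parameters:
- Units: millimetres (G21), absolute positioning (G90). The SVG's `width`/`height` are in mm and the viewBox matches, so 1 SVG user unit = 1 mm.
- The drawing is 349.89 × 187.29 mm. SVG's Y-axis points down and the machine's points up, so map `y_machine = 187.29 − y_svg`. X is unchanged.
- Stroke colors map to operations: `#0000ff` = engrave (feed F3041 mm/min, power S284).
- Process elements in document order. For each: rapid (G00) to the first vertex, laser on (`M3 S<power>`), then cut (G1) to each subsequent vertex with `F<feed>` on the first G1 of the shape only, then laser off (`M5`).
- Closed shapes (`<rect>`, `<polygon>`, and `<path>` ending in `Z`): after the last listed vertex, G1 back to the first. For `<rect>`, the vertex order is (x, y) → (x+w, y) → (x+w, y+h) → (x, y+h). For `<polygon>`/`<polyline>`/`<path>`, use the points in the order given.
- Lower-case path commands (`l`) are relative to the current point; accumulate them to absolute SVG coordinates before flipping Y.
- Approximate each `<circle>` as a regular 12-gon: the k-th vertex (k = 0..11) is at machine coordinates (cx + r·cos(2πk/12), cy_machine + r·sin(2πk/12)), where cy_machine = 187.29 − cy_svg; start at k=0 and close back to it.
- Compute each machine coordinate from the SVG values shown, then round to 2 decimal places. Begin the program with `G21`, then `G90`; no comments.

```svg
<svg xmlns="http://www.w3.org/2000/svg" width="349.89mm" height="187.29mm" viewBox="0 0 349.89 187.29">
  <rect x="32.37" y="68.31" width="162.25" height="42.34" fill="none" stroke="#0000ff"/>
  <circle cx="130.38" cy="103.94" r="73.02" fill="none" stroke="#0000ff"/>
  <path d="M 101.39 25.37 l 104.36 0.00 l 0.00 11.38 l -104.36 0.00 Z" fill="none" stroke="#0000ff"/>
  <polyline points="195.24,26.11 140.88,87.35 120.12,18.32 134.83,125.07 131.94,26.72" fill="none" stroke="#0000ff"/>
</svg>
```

G21
G90
G00 X32.37 Y118.98
M3 S284
G1 X194.62 Y118.98 F3041
G1 X194.62 Y76.64
G1 X32.37 Y76.64
G1 X32.37 Y118.98
M5
G00 X203.40 Y83.35
M3 S284
G1 X193.62 Y119.86 F3041
G1 X166.89 Y146.59
G1 X130.38 Y156.37
G1 X93.87 Y146.59
G1 X67.14 Y119.86
G1 X57.36 Y83.35
G1 X67.14 Y46.84
G1 X93.87 Y20.11
G1 X130.38 Y10.33
G1 X166.89 Y20.11
G1 X193.62 Y46.84
G1 X203.40 Y83.35
M5
G00 X101.39 Y161.92
M3 S284
G1 X205.75 Y161.92 F3041
G1 X205.75 Y150.54
G1 X101.39 Y150.54
G1 X101.39 Y161.92
M5
G00 X195.24 Y161.18
M3 S284
G1 X140.88 Y99.94 F3041
G1 X120.12 Y168.97
G1 X134.83 Y62.22
G1 X131.94 Y160.57
M5

Since the viewBox matches the mm dimensions, user units are millimetres directly. The only transform is the Y-flip y_m = 187.29 − y_svg.

Shape 1 is a rectangle drawn with `<rect>`. Its stroke #0000ff means engrave at S284, F3041. After flipping Y the toolpath is (32.37,118.98) → (194.62,118.98) → (194.62,76.64) → (32.37,76.64) → (32.37,118.98), returning to the start.

Shape 2 is a circle drawn with `<circle>`. Its stroke #0000ff means engrave at S284, F3041. After flipping Y the toolpath is (203.40,83.35) → (193.62,119.86) → (166.89,146.59) → (130.38,156.37) → (93.87,146.59) → (67.14,119.86) → (57.36,83.35) → (67.14,46.84) → (93.87,20.11) → (130.38,10.33) → (166.89,20.11) → (193.62,46.84) → (203.40,83.35), returning to the start.

Shape 3 is a rectangle drawn with `<path>`. Its stroke #0000ff means engrave at S284, F3041. After flipping Y the toolpath is (101.39,161.92) → (205.75,161.92) → (205.75,150.54) → (101.39,150.54) → (101.39,161.92), returning to the start.

Shape 4 is a open polyline drawn with `<polyline>`. Its stroke #0000ff means engrave at S284, F3041. After flipping Y the toolpath is (195.24,161.18) → (140.88,99.94) → (120.12,168.97) → (134.83,62.22) → (131.94,160.57).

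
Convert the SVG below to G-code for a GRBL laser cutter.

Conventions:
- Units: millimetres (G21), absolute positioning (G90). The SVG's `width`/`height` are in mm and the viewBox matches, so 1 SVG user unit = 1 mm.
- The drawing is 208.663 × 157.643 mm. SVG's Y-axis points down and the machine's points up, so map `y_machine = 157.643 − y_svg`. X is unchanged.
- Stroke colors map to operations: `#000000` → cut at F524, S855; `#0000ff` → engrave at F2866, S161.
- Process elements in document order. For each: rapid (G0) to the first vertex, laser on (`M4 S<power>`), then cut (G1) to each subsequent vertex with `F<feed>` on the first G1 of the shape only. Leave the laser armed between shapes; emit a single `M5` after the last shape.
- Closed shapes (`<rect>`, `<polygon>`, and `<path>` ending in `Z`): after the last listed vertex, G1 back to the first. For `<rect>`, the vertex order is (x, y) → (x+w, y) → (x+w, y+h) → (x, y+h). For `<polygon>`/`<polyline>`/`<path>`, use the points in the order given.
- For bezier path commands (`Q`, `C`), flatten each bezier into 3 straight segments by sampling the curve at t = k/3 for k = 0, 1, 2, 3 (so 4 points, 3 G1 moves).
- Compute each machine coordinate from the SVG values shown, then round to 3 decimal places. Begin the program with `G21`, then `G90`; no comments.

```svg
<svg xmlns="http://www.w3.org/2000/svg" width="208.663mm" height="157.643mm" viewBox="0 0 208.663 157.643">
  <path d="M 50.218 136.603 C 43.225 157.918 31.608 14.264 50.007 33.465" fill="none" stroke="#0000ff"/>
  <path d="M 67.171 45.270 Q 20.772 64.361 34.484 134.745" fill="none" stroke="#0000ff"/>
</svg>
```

Since the viewBox matches the mm dimensions, user units are millimetres directly. The only transform is the Y-flip y_m = 157.643 − y_svg.

Shape 1 is a cubic bezier drawn with `<path>`. Its stroke #0000ff means engrave at S161, F2866. After flipping Y the toolpath is (50.218,21.040) → (42.967,42.573) → (40.330,101.236) → (50.007,124.178).

Shape 2 is a quadratic bezier drawn with `<path>`. Its stroke #0000ff means engrave at S161, F2866. After flipping Y the toolpath is (67.171,112.373) → (42.917,93.946) → (32.022,64.121) → (34.484,22.898).

G21
G90
G0 X50.218 Y21.040
M4 S161
G1 X42.967 Y42.573 F2866
G1 X40.330 Y101.236
G1 X50.007 Y124.178
G0 X67.171 Y112.373
M4 S161
G1 X42.917 Y93.946 F2866
G1 X32.022 Y64.121
G1 X34.484 Y22.898
M5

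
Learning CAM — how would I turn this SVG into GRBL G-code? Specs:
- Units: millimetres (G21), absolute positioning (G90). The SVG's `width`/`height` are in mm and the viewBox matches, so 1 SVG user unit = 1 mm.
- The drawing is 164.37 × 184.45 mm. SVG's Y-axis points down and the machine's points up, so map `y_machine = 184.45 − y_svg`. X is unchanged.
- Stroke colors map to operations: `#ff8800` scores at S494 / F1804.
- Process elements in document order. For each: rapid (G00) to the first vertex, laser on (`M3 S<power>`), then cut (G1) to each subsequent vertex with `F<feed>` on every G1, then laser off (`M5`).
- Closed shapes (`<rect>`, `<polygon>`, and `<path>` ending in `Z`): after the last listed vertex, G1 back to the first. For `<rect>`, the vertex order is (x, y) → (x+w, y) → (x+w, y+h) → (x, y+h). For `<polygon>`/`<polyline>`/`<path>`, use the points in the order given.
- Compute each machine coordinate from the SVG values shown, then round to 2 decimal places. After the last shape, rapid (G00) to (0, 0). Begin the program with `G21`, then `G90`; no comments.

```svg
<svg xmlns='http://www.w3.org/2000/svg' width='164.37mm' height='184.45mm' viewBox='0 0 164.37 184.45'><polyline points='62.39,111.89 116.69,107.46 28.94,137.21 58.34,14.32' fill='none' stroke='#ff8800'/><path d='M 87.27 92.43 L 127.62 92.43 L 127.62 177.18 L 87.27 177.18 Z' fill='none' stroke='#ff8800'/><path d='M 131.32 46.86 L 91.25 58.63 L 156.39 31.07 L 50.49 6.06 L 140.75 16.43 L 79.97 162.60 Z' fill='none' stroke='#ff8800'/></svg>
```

G21
G90
G00 X62.39 Y72.56
M3 S494
G1 X116.69 Y76.99 F1804
G1 X28.94 Y47.24 F1804
G1 X58.34 Y170.13 F1804
M5
G00 X87.27 Y92.02
M3 S494
G1 X127.62 Y92.02 F1804
G1 X127.62 Y7.27 F1804
G1 X87.27 Y7.27 F1804
G1 X87.27 Y92.02 F1804
M5
G00 X131.32 Y137.59
M3 S494
G1 X91.25 Y125.82 F1804
G1 X156.39 Y153.38 F1804
G1 X50.49 Y178.39 F1804
G1 X140.75 Y168.02 F1804
G1 X79.97 Y21.85 F1804
G1 X131.32 Y137.59 F1804
M5
G00 X0.00 Y0.00

1 u = 1 mm; y_m = 184.45 − y.

[1] `<polyline>` open polyline, #ff8800→score S494 F1804: (62.39,72.56) → (116.69,76.99) → (28.94,47.24) → (58.34,170.13)

[2] `<path>` rectangle, #ff8800→score S494 F1804: (87.27,92.02) → (127.62,92.02) → (127.62,7.27) → (87.27,7.27) → (87.27,92.02) (closed)

[3] `<path>` closed polygon, #ff8800→score S494 F1804: (131.32,137.59) → (91.25,125.82) → (156.39,153.38) → (50.49,178.39) → (140.75,168.02) → (79.97,21.85) → (131.32,137.59) (closed)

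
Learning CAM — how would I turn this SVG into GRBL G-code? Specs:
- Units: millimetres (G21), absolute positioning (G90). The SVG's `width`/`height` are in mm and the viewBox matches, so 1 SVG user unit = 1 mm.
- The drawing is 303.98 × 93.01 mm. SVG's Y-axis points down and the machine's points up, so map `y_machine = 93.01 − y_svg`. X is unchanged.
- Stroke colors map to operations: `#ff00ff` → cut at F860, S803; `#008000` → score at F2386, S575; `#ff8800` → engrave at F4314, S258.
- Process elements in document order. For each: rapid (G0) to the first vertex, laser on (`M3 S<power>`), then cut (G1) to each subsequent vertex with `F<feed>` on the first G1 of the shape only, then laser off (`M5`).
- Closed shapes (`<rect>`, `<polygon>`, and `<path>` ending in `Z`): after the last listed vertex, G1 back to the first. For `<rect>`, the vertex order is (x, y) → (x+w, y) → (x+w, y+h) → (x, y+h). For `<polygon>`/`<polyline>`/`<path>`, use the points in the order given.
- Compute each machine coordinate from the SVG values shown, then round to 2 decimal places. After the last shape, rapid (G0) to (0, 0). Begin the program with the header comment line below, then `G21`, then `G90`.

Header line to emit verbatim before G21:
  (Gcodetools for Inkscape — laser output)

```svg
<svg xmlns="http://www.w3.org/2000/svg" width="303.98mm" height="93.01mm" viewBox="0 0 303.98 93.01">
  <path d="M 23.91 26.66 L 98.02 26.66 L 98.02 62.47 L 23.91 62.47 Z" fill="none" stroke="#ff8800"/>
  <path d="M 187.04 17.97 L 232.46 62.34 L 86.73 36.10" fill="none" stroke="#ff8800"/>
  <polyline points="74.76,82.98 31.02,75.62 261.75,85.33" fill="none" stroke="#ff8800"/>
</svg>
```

(Gcodetools for Inkscape — laser output)
G21
G90
G0 X23.91 Y66.35
M3 S258
G1 X98.02 Y66.35 F4314
G1 X98.02 Y30.54
G1 X23.91 Y30.54
G1 X23.91 Y66.35
M5
G0 X187.04 Y75.04
M3 S258
G1 X232.46 Y30.67 F4314
G1 X86.73 Y56.91
M5
G0 X74.76 Y10.03
M3 S258
G1 X31.02 Y17.39 F4314
G1 X261.75 Y7.68
M5
G0 X0.00 Y0.00

viewBox `0 0 303.98 93.01` with mm width/height → 1 unit = 1 mm. Flip: y_m = 93.01 − y_svg.

**Shape 1** — `<path>` rectangle, stroke `#ff8800` → engrave (S258, F4314). Machine vertices: (23.91,66.35) → (98.02,66.35) → (98.02,30.54) → (23.91,30.54) → (23.91,66.35). Closed: final G1 returns to the first vertex.

**Shape 2** — `<path>` open polyline, stroke `#ff8800` → engrave (S258, F4314). Machine vertices: (187.04,75.04) → (232.46,30.67) → (86.73,56.91). Open path.

**Shape 3** — `<polyline>` open polyline, stroke `#ff8800` → engrave (S258, F4314). Machine vertices: (74.76,10.03) → (31.02,17.39) → (261.75,7.68). Open path.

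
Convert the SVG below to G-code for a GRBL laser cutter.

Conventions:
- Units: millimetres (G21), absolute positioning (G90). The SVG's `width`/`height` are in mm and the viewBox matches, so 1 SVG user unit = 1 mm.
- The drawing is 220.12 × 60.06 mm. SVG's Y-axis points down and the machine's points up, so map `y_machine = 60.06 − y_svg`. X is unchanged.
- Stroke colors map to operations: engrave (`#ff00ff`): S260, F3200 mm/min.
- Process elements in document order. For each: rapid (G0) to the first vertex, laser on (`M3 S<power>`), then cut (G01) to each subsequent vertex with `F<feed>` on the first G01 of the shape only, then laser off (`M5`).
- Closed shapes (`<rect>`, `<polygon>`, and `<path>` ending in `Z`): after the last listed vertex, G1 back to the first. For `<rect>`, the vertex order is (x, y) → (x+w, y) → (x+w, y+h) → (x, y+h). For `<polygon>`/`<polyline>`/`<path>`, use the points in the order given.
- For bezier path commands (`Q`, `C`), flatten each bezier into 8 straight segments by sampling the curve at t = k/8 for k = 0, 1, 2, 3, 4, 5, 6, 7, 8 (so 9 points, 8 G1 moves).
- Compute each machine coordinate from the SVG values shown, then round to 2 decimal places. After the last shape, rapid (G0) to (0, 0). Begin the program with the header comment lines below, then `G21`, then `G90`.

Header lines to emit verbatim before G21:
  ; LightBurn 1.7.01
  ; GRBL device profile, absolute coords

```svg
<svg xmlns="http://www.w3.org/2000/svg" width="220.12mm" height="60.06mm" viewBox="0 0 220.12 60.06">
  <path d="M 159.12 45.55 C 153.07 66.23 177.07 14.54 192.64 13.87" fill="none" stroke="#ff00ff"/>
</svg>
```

; LightBurn 1.7.01
; GRBL device profile, absolute coords
G21
G90
G0 X159.12 Y14.51
M3 S260
G01 X158.18 Y9.91 F3200
G01 X159.62 Y10.64
G01 X162.96 Y15.27
G01 X167.77 Y22.34
G01 X173.60 Y30.42
G01 X179.98 Y38.05
G01 X186.48 Y43.79
G01 X192.64 Y46.19
M5
G0 X0.00 Y0.00

viewBox `0 0 220.12 60.06` with mm width/height → 1 unit = 1 mm. Flip: y_m = 60.06 − y_svg.

**Shape 1** — `<path>` cubic bezier, stroke `#ff00ff` → engrave (S260, F3200). Control points (SVG): P0=(159.12,45.55), P1=(153.07,66.23), P2=(177.07,14.54), P3=(192.64,13.87); sampled at t=k/8. Machine vertices: (159.12,14.51) → (158.18,9.91) → (159.62,10.64) → (162.96,15.27) → (167.77,22.34) → (173.60,30.42) → (179.98,38.05) → (186.48,43.79) → (192.64,46.19). Open path.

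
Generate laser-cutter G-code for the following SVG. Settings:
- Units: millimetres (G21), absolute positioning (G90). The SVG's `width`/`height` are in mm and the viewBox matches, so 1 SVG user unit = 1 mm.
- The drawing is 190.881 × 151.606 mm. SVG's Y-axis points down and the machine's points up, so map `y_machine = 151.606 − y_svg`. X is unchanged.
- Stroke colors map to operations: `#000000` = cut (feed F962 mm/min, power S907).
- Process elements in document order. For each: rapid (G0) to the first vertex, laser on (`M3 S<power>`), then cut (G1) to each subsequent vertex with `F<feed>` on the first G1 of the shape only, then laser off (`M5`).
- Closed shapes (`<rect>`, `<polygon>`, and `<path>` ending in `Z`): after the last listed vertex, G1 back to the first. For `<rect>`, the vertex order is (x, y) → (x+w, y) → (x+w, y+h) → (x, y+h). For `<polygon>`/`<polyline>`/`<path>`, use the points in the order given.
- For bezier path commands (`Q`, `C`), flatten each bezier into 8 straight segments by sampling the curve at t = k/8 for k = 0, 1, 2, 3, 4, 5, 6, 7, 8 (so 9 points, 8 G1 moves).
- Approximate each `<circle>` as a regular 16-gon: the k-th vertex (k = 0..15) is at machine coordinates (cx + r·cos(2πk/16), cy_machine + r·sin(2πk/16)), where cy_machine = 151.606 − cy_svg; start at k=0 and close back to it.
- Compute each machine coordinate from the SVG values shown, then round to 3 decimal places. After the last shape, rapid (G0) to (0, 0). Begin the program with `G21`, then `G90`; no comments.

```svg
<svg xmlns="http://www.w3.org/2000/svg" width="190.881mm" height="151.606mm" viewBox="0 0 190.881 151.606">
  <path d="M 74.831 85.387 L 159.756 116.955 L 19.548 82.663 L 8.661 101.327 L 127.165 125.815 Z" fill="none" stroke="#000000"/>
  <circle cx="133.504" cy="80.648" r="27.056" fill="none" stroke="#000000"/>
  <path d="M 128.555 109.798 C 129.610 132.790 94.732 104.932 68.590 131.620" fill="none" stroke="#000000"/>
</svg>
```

viewBox `0 0 190.881 151.606` with mm width/height → 1 unit = 1 mm. Flip: y_m = 151.606 − y_svg.

**Shape 1** — `<path>` closed polygon, stroke `#000000` → cut (S907, F962). Machine vertices: (74.831,66.219) → (159.756,34.651) → (19.548,68.943) → (8.661,50.279) → (127.165,25.791) → (74.831,66.219). Closed: final G1 returns to the first vertex.

**Shape 2** — `<circle>` circle, stroke `#000000` → cut (S907, F962). Machine vertices: (160.560,70.958) → (158.500,81.312) → (152.635,90.089) → (143.858,95.954) → (133.504,98.014) → (123.150,95.954) → (114.373,90.089) → (108.508,81.312) → (106.448,70.958) → (108.508,60.604) → (114.373,51.827) → (123.150,45.962) → (133.504,43.902) → (143.858,45.962) → (152.635,51.827) → (158.500,60.604) → (160.560,70.958). Closed: final G1 returns to the first vertex.

**Shape 3** — `<path>` cubic bezier, stroke `#000000` → cut (S907, F962). Control points (SVG): P0=(128.555,109.798), P1=(129.610,132.790), P2=(94.732,104.932), P3=(68.590,131.620); sampled at t=k/8. Machine vertices: (128.555,41.808) → (127.354,35.364) → (123.307,32.452) → (116.938,31.836) → (108.771,32.283) → (99.330,32.556) → (89.137,31.421) → (78.716,27.643) → (68.590,19.986). Open path.

G21
G90
G0 X74.831 Y66.219
M3 S907
G1 X159.756 Y34.651 F962
G1 X19.548 Y68.943
G1 X8.661 Y50.279
G1 X127.165 Y25.791
G1 X74.831 Y66.219
M5
G0 X160.560 Y70.958
M3 S907
G1 X158.500 Y81.312 F962
G1 X152.635 Y90.089
G1 X143.858 Y95.954
G1 X133.504 Y98.014
G1 X123.150 Y95.954
G1 X114.373 Y90.089
G1 X108.508 Y81.312
G1 X106.448 Y70.958
G1 X108.508 Y60.604
G1 X114.373 Y51.827
G1 X123.150 Y45.962
G1 X133.504 Y43.902
G1 X143.858 Y45.962
G1 X152.635 Y51.827
G1 X158.500 Y60.604
G1 X160.560 Y70.958
M5
G0 X128.555 Y41.808
M3 S907
G1 X127.354 Y35.364 F962
G1 X123.307 Y32.452
G1 X116.938 Y31.836
G1 X108.771 Y32.283
G1 X99.330 Y32.556
G1 X89.137 Y31.421
G1 X78.716 Y27.643
G1 X68.590 Y19.986
M5
G0 X0.000 Y0.000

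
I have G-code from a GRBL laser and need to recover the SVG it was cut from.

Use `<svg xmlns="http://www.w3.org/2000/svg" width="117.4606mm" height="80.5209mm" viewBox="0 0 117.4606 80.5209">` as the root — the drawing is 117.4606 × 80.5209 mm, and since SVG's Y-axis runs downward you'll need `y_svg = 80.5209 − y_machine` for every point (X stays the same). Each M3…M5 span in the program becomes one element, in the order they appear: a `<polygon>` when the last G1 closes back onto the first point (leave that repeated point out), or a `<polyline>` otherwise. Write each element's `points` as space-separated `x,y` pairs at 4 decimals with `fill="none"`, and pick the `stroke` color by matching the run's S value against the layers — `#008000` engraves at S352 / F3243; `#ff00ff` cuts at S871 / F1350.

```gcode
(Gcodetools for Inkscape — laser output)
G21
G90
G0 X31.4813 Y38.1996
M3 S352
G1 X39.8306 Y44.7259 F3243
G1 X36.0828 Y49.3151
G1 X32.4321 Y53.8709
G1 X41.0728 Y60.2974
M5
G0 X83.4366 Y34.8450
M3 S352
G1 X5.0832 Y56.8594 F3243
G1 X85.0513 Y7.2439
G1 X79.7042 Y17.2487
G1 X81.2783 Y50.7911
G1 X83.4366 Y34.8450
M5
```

y_svg = 80.5209 − y_m. Every run uses S352, so all elements get stroke `#008000` (engrave).

[1] open run; points: 31.4813,42.3213 39.8306,35.7950 36.0828,31.2058 32.4321,26.6500 41.0728,20.2235

[2] closed run; points: 83.4366,45.6759 5.0832,23.6615 85.0513,73.2770 79.7042,63.2722 81.2783,29.7298

<svg xmlns="http://www.w3.org/2000/svg" width="117.4606mm" height="80.5209mm" viewBox="0 0 117.4606 80.5209">
  <polyline points="31.4813,42.3213 39.8306,35.7950 36.0828,31.2058 32.4321,26.6500 41.0728,20.2235" fill="none" stroke="#008000"/>
  <polygon points="83.4366,45.6759 5.0832,23.6615 85.0513,73.2770 79.7042,63.2722 81.2783,29.7298" fill="none" stroke="#008000"/>
</svg>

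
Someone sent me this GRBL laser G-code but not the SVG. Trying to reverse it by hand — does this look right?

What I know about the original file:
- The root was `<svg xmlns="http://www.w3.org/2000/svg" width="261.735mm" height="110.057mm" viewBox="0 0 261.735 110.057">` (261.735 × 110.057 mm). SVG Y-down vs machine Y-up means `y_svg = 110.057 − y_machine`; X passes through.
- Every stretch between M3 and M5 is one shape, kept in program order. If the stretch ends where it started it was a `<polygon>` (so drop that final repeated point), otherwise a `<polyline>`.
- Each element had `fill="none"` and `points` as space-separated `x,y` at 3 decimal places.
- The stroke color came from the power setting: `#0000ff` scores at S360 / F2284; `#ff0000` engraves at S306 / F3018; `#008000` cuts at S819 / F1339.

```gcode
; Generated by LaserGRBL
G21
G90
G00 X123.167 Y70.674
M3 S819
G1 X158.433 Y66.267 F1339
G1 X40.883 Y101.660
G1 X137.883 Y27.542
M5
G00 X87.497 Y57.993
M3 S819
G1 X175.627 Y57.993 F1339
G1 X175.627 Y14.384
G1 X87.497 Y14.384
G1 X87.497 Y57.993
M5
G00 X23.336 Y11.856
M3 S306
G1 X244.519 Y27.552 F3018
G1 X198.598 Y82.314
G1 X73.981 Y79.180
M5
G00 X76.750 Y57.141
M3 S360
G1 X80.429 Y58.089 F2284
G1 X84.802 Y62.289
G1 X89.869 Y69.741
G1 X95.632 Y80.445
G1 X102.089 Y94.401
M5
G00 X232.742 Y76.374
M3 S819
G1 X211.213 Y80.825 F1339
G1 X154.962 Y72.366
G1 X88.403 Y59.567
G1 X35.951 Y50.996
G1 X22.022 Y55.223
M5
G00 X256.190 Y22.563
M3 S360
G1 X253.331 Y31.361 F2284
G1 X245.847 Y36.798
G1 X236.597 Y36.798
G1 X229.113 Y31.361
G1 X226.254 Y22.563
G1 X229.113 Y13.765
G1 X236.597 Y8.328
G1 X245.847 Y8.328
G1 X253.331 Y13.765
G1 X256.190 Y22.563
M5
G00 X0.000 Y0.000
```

y_svg = 110.057 − y_m.

[1] S819→`#008000` (cut); open run; points: 123.167,39.383 158.433,43.790 40.883,8.397 137.883,82.515

[2] S819→`#008000` (cut); closed run; points: 87.497,52.064 175.627,52.064 175.627,95.673 87.497,95.673

[3] S306→`#ff0000` (engrave); open run; points: 23.336,98.201 244.519,82.505 198.598,27.743 73.981,30.877

[4] S360→`#0000ff` (score); open run; points: 76.750,52.916 80.429,51.968 84.802,47.768 89.869,40.316 95.632,29.612 102.089,15.656

[5] S819→`#008000` (cut); open run; points: 232.742,33.683 211.213,29.232 154.962,37.691 88.403,50.490 35.951,59.061 22.022,54.834

[6] S360→`#0000ff` (score); closed run; points: 256.190,87.494 253.331,78.696 245.847,73.259 236.597,73.259 229.113,78.696 226.254,87.494 229.113,96.292 236.597,101.729 245.847,101.729 253.331,96.292

<svg xmlns="http://www.w3.org/2000/svg" width="261.735mm" height="110.057mm" viewBox="0 0 261.735 110.057">
  <polyline points="123.167,39.383 158.433,43.790 40.883,8.397 137.883,82.515" fill="none" stroke="#008000"/>
  <polygon points="87.497,52.064 175.627,52.064 175.627,95.673 87.497,95.673" fill="none" stroke="#008000"/>
  <polyline points="23.336,98.201 244.519,82.505 198.598,27.743 73.981,30.877" fill="none" stroke="#ff0000"/>
  <polyline points="76.750,52.916 80.429,51.968 84.802,47.768 89.869,40.316 95.632,29.612 102.089,15.656" fill="none" stroke="#0000ff"/>
  <polyline points="232.742,33.683 211.213,29.232 154.962,37.691 88.403,50.490 35.951,59.061 22.022,54.834" fill="none" stroke="#008000"/>
  <polygon points="256.190,87.494 253.331,78.696 245.847,73.259 236.597,73.259 229.113,78.696 226.254,87.494 229.113,96.292 236.597,101.729 245.847,101.729 253.331,96.292" fill="none" stroke="#0000ff"/>
</svg>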